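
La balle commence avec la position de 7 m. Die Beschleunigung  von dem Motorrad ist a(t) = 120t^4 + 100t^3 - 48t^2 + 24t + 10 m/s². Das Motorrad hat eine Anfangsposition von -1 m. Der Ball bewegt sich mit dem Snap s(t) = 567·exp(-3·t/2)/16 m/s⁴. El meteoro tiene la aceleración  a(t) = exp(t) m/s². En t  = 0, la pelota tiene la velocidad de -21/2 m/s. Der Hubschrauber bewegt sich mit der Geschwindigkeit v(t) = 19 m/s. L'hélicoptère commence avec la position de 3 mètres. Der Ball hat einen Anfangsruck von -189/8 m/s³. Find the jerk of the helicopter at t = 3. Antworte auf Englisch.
We must differentiate our velocity equation v(t) = 19 2 times. Differentiating velocity, we get acceleration: a(t) = 0. The derivative of acceleration gives jerk: j(t) = 0. From the given jerk equation j(t) = 0, we substitute t = 3 to get j = 0.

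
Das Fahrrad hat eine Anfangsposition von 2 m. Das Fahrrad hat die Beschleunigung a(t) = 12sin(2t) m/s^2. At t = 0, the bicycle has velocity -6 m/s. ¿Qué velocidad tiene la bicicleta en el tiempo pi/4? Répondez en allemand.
Um dies zu lösen, müssen wir 1 Stammfunktion unserer Gleichung für die Beschleunigung a(t) = 12·sin(2·t) finden. Die Stammfunktion von der Beschleunigung, mit v(0) = -6, ergibt die Geschwindigkeit: v(t) = -6·cos(2·t). Wir haben die Geschwindigkeit v(t) = -6·cos(2·t). Durch Einsetzen von t = pi/4: v(pi/4) = 0.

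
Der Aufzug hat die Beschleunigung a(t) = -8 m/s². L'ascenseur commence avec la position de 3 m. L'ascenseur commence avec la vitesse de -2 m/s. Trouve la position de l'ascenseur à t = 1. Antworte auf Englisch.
We must find the antiderivative of our acceleration equation a(t) = -8 2 times. Integrating acceleration and using the initial condition v(0) = -2, we get v(t) = -8·t - 2. Finding the integral of v(t) and using x(0) = 3: x(t) = -4·t^2 - 2·t + 3. From the given position equation x(t) = -4·t^2 - 2·t + 3, we substitute t = 1 to get x = -3.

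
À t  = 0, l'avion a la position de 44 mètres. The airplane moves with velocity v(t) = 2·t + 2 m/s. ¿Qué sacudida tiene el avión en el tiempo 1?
Para resolver esto, necesitamos tomar 2 derivadas de nuestra ecuación de la velocidad v(t) = 2·t + 2. La derivada de la velocidad da la aceleración: a(t) = 2. Tomando d/dt de a(t), encontramos j(t) = 0. De la ecuación de la sacudida j(t) = 0, sustituimos t = 1 para obtener j = 0.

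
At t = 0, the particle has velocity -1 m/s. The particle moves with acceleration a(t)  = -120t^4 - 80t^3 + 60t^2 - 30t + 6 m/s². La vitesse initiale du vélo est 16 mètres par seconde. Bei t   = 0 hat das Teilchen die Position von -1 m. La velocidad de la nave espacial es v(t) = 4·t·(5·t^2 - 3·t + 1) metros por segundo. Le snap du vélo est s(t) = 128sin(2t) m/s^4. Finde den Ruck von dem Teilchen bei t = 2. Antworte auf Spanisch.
Para resolver esto, necesitamos tomar 1 derivada de nuestra ecuación de la aceleración a(t) = -120·t^4 - 80·t^3 + 60·t^2 - 30·t + 6. Tomando d/dt de a(t), encontramos j(t) = -480·t^3 - 240·t^2 + 120·t - 30. Tenemos la sacudida j(t) = -480·t^3 - 240·t^2 + 120·t - 30. Sustituyendo t = 2: j(2) = -4590.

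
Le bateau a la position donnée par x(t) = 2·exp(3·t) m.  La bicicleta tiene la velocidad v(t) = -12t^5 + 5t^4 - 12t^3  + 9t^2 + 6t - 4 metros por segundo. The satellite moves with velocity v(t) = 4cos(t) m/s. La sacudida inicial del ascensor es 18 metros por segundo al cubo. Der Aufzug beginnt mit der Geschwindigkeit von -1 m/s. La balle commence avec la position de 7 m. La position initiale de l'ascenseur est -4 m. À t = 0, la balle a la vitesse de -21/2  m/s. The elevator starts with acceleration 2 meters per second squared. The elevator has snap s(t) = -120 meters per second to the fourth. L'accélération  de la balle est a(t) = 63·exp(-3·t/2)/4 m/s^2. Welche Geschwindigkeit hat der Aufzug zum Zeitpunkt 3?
Um dies zu lösen, müssen wir 3 Integrale unserer Gleichung für den Snap s(t) = -120 finden. Mit ∫s(t)dt und Anwendung von j(0) = 18, finden wir j(t) = 18 - 120·t. Durch Integration von dem Ruck und Verwendung der Anfangsbedingung a(0) = 2, erhalten wir a(t) = -60·t^2 + 18·t + 2. Das Integral von der Beschleunigung, mit v(0) = -1, ergibt die Geschwindigkeit: v(t) = -20·t^3 + 9·t^2 + 2·t - 1. Aus der Gleichung für die Geschwindigkeit v(t) = -20·t^3 + 9·t^2 + 2·t - 1, setzen wir t = 3 ein und erhalten v = -454.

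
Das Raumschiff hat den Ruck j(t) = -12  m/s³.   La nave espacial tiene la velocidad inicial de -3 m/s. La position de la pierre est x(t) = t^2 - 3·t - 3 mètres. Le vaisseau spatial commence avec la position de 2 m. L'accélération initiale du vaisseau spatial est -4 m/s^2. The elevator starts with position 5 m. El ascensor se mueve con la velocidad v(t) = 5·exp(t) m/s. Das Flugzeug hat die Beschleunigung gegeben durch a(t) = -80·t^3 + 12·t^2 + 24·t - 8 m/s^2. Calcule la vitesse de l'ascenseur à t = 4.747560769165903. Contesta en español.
Usando v(t) = 5·exp(t) y sustituyendo t = 4.747560769165903, encontramos v = 576.513456757151.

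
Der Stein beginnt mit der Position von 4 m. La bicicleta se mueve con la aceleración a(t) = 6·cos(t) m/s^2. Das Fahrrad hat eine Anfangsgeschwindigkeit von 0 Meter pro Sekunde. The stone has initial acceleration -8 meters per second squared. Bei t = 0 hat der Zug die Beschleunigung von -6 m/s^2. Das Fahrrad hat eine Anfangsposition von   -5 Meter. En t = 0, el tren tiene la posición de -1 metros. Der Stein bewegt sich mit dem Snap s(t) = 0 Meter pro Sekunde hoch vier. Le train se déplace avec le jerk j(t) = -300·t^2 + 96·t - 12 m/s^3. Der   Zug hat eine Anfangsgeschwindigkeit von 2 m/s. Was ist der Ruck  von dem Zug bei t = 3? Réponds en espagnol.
De la ecuación de la sacudida j(t) = -300·t^2 + 96·t - 12, sustituimos t = 3 para obtener j = -2424.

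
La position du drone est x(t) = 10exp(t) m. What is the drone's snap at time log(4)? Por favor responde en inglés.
We must differentiate our position equation x(t) = 10·exp(t) 4 times. The derivative of position gives velocity: v(t) = 10·exp(t). Taking d/dt of v(t), we find a(t) = 10·exp(t). Taking d/dt of a(t), we find j(t) = 10·exp(t). The derivative of jerk gives snap: s(t) = 10·exp(t). From the given snap equation s(t) = 10·exp(t), we substitute t = log(4) to get s = 40.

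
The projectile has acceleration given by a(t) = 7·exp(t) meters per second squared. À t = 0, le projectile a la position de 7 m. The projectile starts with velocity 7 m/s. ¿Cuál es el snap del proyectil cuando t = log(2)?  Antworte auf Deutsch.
Ausgehend von der Beschleunigung a(t) = 7·exp(t), nehmen wir 2 Ableitungen. Durch Ableiten von der Beschleunigung erhalten wir den Ruck: j(t) = 7·exp(t). Durch Ableiten von dem Ruck erhalten wir den Snap: s(t) = 7·exp(t). Wir haben den Snap s(t) = 7·exp(t). Durch Einsetzen von t = log(2): s(log(2)) = 14.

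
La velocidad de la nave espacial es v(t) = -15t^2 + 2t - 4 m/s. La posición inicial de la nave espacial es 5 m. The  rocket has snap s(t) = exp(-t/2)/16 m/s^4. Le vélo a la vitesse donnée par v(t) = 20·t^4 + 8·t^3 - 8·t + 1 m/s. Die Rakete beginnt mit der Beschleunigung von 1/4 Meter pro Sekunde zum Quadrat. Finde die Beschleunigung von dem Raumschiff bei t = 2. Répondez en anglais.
We must differentiate our velocity equation v(t) = -15·t^2 + 2·t - 4 1 time. Taking d/dt of v(t), we find a(t) = 2 - 30·t. From the given acceleration equation a(t) = 2 - 30·t, we substitute t = 2 to get a = -58.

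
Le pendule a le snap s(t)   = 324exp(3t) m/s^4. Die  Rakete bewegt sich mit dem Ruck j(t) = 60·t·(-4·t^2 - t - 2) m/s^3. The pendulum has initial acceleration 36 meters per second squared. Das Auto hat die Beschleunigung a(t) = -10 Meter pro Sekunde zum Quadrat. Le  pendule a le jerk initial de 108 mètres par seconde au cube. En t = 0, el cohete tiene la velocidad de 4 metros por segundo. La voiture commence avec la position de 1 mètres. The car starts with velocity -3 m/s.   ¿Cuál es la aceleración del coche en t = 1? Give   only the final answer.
En t = 1, a = -10.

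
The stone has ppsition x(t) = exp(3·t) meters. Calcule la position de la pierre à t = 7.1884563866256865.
Nous avons la position x(t) = exp(3·t). En substituant t = 7.1884563866256865: x(7.1884563866256865) = 2321244171.91929.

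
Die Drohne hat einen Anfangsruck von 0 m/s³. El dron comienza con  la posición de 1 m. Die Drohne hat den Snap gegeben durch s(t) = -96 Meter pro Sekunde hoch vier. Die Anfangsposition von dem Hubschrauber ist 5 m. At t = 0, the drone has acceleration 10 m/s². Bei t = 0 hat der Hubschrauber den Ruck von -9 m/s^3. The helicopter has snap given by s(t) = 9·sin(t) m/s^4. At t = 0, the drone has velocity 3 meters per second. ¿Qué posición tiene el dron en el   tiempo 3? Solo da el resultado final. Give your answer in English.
At t = 3, x = -269.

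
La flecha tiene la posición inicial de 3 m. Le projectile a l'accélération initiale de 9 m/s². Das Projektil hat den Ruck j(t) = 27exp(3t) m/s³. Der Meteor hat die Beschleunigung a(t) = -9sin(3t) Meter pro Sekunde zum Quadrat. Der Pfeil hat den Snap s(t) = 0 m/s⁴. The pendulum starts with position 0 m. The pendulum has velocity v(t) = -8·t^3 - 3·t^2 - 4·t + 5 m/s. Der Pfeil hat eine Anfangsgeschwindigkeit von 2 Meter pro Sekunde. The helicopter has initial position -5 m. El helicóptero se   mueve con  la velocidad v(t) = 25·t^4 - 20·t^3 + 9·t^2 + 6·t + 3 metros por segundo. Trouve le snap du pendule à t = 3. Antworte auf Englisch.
We must differentiate our velocity equation v(t) = -8·t^3 - 3·t^2 - 4·t + 5 3 times. Taking d/dt of v(t), we find a(t) = -24·t^2 - 6·t - 4. Differentiating acceleration, we get jerk: j(t) = -48·t - 6. Differentiating jerk, we get snap: s(t) = -48. Using s(t) = -48 and substituting t = 3, we find s = -48.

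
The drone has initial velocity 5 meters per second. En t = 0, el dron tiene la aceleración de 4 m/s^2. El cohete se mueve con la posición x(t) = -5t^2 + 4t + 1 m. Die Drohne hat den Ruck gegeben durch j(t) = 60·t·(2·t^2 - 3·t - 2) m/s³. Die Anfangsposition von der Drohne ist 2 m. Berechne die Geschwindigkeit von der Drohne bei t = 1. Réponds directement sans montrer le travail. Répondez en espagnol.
En t = 1, v = -20.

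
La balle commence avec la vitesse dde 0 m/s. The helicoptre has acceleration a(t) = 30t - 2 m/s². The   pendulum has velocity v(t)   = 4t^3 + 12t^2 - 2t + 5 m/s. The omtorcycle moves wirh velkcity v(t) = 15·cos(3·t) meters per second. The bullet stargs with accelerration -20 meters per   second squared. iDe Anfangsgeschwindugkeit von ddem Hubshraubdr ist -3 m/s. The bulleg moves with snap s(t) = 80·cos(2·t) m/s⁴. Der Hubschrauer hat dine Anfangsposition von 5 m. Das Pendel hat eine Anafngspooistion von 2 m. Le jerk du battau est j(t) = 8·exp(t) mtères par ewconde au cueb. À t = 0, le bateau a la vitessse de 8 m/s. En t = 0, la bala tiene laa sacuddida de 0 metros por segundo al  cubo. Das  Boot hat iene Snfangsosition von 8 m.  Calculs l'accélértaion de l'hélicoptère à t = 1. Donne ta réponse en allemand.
Aus der Gleichung für die Beschleunigung a(t) = 30·t - 2, setzen wir t = 1 ein und erhalten a = 28.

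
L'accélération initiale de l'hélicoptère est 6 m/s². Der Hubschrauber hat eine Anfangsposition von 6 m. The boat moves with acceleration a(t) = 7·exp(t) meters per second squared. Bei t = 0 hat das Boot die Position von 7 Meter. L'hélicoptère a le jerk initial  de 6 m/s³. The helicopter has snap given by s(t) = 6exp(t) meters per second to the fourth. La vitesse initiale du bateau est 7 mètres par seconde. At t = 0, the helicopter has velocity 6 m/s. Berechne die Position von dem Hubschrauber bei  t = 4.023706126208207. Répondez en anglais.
We must find the integral of our snap equation s(t) = 6·exp(t) 4 times. Finding the integral of s(t) and using j(0) = 6: j(t) = 6·exp(t). Integrating jerk and using the initial condition a(0) = 6, we get a(t) = 6·exp(t). Integrating acceleration and using the initial condition v(0) = 6, we get v(t) = 6·exp(t). Taking ∫v(t)dt and applying x(0) = 6, we find x(t) = 6·exp(t). From the given position equation x(t) = 6·exp(t), we substitute t = 4.023706126208207 to get x = 335.447544993793.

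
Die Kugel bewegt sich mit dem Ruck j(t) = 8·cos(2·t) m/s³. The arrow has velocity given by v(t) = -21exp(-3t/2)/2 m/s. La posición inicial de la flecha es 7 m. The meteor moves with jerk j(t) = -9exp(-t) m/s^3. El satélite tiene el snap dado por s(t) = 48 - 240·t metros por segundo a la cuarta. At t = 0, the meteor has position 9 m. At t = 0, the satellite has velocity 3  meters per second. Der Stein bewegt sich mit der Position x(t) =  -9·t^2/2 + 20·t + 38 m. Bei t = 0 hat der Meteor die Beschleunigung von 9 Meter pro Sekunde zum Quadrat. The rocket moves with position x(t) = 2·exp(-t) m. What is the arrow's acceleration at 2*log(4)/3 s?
We must differentiate our velocity equation v(t) = -21·exp(-3·t/2)/2 1 time. Taking d/dt of v(t), we find a(t) = 63·exp(-3·t/2)/4. We have acceleration a(t) = 63·exp(-3·t/2)/4. Substituting t = 2*log(4)/3: a(2*log(4)/3) = 63/16.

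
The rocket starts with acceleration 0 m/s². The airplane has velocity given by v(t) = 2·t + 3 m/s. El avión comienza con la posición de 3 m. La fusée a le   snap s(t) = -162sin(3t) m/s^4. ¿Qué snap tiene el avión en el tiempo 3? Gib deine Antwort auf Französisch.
Pour résoudre ceci, nous devons prendre 3 dérivées de notre équation de la vitesse v(t) = 2·t + 3. En prenant d/dt de v(t), nous trouvons a(t) = 2. En prenant d/dt de a(t), nous trouvons j(t) = 0. La dérivée du jerk donne le snap: s(t) = 0. En utilisant s(t) = 0 et en substituant t = 3, nous trouvons s = 0.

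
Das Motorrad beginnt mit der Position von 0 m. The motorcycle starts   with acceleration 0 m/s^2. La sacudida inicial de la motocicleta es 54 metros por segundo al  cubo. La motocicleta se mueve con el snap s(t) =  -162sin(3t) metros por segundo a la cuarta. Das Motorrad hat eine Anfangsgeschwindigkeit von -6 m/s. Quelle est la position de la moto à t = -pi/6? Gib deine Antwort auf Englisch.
To solve this, we need to take 4 integrals of our snap equation s(t) = -162·sin(3·t). Finding the integral of s(t) and using j(0) = 54: j(t) = 54·cos(3·t). The integral of jerk, with a(0) = 0, gives acceleration: a(t) = 18·sin(3·t). The integral of acceleration, with v(0) = -6, gives velocity: v(t) = -6·cos(3·t). The integral of velocity is position. Using x(0) = 0, we get x(t) = -2·sin(3·t). From the given position equation x(t) = -2·sin(3·t), we substitute t = -pi/6 to get x = 2.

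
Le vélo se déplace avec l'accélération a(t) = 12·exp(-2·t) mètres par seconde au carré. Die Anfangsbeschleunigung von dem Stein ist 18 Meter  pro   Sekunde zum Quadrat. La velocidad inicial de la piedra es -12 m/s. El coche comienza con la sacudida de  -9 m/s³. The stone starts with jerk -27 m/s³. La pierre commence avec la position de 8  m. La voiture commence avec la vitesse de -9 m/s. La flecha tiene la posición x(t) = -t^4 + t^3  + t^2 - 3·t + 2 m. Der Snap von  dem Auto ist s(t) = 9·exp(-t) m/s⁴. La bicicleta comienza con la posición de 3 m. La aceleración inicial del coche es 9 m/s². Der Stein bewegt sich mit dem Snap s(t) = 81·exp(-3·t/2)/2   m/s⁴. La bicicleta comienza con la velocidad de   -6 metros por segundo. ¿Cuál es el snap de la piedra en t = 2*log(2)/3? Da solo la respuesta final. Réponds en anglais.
The answer is 81/4.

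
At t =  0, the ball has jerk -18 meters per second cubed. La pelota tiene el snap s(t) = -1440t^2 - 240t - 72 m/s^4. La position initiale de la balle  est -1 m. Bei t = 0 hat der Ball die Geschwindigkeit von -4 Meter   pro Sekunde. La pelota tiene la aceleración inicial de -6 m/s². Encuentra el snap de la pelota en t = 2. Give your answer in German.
Wir haben den Snap s(t) = -1440·t^2 - 240·t - 72. Durch Einsetzen von t = 2: s(2) = -6312.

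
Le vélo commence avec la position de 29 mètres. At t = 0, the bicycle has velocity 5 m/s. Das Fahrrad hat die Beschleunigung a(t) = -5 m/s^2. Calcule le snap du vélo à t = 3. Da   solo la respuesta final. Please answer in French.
La réponse est 0.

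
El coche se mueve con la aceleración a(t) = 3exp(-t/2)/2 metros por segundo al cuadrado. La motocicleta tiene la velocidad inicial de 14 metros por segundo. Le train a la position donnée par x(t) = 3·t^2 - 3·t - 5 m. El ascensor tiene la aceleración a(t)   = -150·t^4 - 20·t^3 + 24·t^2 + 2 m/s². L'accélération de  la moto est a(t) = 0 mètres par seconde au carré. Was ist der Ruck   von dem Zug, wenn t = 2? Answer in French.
Nous devons dériver notre équation de la position x(t) = 3·t^2 - 3·t - 5 3 fois. En prenant d/dt de x(t), nous trouvons v(t) = 6·t - 3. La dérivée de la vitesse donne l'accélération: a(t) = 6. La dérivée de l'accélération donne le jerk: j(t) = 0. De l'équation du jerk j(t) = 0, nous substituons t = 2 pour obtenir j = 0.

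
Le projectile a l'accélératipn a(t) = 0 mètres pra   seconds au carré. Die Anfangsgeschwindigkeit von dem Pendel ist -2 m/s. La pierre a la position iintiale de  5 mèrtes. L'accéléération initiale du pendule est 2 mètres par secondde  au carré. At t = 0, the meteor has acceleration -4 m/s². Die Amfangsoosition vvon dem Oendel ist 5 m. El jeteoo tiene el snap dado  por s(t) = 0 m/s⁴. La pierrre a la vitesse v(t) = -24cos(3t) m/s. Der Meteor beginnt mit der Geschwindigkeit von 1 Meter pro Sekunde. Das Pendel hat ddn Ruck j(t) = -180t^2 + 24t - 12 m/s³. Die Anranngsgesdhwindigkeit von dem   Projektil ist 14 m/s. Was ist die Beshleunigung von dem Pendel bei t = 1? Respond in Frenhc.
Pour résoudre ceci, nous devons prendre 1 primitive de notre équation du jerk j(t) = -180·t^2 + 24·t - 12. En prenant ∫j(t)dt et en appliquant a(0) = 2, nous trouvons a(t) = -60·t^3 + 12·t^2 - 12·t + 2. En utilisant a(t) = -60·t^3 + 12·t^2 - 12·t + 2 et en substituant t = 1, nous trouvons a = -58.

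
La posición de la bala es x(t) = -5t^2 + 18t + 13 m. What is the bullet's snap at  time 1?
We must differentiate our position equation x(t) = -5·t^2 + 18·t + 13 4 times. The derivative of position gives velocity: v(t) = 18 - 10·t. The derivative of velocity gives acceleration: a(t) = -10. Differentiating acceleration, we get jerk: j(t) = 0. Differentiating jerk, we get snap: s(t) = 0. We have snap s(t) = 0. Substituting t = 1: s(1) = 0.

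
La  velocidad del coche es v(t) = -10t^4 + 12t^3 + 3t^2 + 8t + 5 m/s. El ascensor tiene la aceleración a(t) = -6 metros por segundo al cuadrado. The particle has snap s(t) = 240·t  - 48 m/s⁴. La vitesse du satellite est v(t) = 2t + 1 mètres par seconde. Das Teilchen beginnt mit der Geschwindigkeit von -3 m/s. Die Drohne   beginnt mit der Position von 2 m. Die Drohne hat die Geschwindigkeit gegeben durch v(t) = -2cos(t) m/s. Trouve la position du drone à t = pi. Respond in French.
Nous devons trouver l'intégrale de notre équation de la vitesse v(t) = -2·cos(t) 1 fois. En prenant ∫v(t)dt et en appliquant x(0) = 2, nous trouvons x(t) = 2 - 2·sin(t). De l'équation de la position x(t) = 2 - 2·sin(t), nous substituons t = pi pour obtenir x = 2.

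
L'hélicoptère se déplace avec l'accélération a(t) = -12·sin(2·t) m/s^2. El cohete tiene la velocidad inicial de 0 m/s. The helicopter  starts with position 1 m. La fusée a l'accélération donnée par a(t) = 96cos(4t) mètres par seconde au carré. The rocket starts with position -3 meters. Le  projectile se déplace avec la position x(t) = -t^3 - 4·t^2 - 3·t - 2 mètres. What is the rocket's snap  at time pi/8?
Starting from acceleration a(t) = 96·cos(4·t), we take 2 derivatives. The derivative of acceleration gives jerk: j(t) = -384·sin(4·t). Taking d/dt of j(t), we find s(t) = -1536·cos(4·t). We have snap s(t) = -1536·cos(4·t). Substituting t = pi/8: s(pi/8) = 0.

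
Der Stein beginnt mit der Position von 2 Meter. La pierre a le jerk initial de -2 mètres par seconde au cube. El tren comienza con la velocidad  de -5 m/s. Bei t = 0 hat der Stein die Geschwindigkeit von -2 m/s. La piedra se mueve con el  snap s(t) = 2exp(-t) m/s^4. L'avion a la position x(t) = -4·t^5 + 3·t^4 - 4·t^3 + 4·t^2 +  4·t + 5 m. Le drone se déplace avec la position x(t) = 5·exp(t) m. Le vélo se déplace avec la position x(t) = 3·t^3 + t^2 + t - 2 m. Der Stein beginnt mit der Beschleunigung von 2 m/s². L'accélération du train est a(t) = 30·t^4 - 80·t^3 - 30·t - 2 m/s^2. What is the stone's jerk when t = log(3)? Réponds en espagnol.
Necesitamos integrar nuestra ecuación del snap s(t) = 2·exp(-t) 1 vez. Tomando ∫s(t)dt y aplicando j(0) = -2, encontramos j(t) = -2·exp(-t). De la ecuación de la sacudida j(t) = -2·exp(-t), sustituimos t = log(3) para obtener j = -2/3.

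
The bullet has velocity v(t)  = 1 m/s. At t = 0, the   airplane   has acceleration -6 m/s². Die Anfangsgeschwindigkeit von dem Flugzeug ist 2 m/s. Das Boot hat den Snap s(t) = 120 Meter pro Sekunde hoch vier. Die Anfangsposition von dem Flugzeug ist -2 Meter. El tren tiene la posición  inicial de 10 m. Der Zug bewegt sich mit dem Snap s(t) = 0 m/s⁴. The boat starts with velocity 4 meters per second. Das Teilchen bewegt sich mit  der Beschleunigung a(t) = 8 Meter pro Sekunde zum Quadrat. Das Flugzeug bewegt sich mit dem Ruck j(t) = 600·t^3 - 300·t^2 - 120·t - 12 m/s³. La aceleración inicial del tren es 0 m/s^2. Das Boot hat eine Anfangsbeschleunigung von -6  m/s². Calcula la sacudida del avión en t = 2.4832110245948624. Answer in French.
En utilisant j(t) = 600·t^3 - 300·t^2 - 120·t - 12 et en substituant t = 2.4832110245948624, nous trouvons j = 7027.50318018615.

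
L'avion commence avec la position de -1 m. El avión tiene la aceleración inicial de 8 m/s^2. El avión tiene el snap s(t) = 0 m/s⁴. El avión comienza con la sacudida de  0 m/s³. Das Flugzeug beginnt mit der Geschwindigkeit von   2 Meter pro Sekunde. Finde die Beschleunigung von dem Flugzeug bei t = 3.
Wir müssen die Stammfunktion unserer Gleichung für den Snap s(t) = 0 2-mal finden. Die Stammfunktion von dem Snap, mit j(0) = 0, ergibt den Ruck: j(t) = 0. Mit ∫j(t)dt und Anwendung von a(0) = 8, finden wir a(t) = 8. Wir haben die Beschleunigung a(t) = 8. Durch Einsetzen von t = 3: a(3) = 8.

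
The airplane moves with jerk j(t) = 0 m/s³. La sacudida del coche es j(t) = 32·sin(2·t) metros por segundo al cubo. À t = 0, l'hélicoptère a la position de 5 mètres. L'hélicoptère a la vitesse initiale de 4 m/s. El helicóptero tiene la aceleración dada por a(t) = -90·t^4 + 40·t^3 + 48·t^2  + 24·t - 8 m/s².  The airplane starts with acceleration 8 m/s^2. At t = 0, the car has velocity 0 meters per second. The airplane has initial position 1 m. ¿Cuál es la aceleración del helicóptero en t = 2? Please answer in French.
De l'équation de l'accélération a(t) = -90·t^4 + 40·t^3 + 48·t^2 + 24·t - 8, nous substituons t = 2 pour obtenir a = -888.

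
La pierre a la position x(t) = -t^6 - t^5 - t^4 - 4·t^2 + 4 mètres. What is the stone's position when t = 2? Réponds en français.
De l'équation de la position x(t) = -t^6 - t^5 - t^4 - 4·t^2 + 4, nous substituons t = 2 pour obtenir x = -124.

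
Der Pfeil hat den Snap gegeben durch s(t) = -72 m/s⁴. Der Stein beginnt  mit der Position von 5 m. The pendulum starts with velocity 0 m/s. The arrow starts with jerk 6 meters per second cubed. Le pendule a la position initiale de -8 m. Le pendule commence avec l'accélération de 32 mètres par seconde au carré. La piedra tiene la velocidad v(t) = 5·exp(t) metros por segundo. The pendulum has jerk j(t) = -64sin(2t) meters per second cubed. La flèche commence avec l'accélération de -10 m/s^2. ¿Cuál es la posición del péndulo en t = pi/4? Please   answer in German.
Um dies zu lösen, müssen wir 3 Integrale unserer Gleichung für den Ruck j(t) = -64·sin(2·t) finden. Das Integral von dem Ruck ist die Beschleunigung. Mit a(0) = 32 erhalten wir a(t) = 32·cos(2·t). Das Integral von der Beschleunigung ist die Geschwindigkeit. Mit v(0) = 0 erhalten wir v(t) = 16·sin(2·t). Mit ∫v(t)dt und Anwendung von x(0) = -8, finden wir x(t) = -8·cos(2·t). Aus der Gleichung für die Position x(t) = -8·cos(2·t), setzen wir t = pi/4 ein und erhalten x = 0.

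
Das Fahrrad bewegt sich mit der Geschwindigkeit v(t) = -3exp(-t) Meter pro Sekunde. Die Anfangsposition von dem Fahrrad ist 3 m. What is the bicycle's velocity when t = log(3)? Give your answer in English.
From the given velocity equation v(t) = -3·exp(-t), we substitute t = log(3) to get v = -1.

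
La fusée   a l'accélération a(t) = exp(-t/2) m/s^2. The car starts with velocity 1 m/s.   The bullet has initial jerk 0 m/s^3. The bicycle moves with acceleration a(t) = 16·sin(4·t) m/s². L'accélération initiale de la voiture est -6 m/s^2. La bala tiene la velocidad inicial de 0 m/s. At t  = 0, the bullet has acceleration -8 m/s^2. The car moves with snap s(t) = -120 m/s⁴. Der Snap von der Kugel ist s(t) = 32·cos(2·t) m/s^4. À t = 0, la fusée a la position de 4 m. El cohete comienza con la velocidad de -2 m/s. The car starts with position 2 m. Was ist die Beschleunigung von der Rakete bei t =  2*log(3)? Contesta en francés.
Nous avons l'accélération a(t) = exp(-t/2). En substituant t = 2*log(3): a(2*log(3)) = 1/3.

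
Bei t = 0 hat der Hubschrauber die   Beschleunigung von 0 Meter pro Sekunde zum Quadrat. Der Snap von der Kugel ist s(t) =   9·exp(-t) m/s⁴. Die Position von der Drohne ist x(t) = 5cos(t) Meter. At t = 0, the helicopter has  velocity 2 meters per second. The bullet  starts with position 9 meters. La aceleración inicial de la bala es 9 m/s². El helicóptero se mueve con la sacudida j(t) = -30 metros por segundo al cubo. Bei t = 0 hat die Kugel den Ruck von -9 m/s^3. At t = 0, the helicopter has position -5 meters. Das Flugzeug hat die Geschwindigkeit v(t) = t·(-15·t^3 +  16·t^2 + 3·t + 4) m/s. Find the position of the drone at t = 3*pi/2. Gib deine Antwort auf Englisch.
From the given position equation x(t) = 5·cos(t), we substitute t = 3*pi/2 to get x = 0.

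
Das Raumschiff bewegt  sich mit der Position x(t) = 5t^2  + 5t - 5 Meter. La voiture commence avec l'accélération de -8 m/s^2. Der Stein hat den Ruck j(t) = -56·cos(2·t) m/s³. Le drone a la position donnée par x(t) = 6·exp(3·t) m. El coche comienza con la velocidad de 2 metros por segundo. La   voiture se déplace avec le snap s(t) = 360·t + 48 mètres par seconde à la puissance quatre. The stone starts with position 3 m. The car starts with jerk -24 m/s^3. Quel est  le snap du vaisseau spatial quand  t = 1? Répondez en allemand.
Ausgehend von der Position x(t) = 5·t^2 + 5·t - 5, nehmen wir 4 Ableitungen. Mit d/dt von x(t) finden wir v(t) = 10·t + 5. Mit d/dt von v(t) finden wir a(t) = 10. Durch Ableiten von der Beschleunigung erhalten wir den Ruck: j(t) = 0. Mit d/dt von j(t) finden wir s(t) = 0. Mit s(t) = 0 und Einsetzen von t = 1, finden wir s = 0.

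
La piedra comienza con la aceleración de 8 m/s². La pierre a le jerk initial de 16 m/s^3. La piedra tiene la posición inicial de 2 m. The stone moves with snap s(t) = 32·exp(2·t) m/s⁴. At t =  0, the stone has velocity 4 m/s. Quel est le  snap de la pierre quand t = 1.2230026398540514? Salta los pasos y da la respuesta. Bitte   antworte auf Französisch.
s(1.2230026398540514) = 369.348699348484.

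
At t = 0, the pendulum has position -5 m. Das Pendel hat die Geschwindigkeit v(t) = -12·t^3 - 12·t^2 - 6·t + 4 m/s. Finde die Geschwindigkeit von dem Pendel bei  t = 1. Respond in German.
Aus der Gleichung für die Geschwindigkeit v(t) = -12·t^3 - 12·t^2 - 6·t + 4, setzen wir t = 1 ein und erhalten v = -26.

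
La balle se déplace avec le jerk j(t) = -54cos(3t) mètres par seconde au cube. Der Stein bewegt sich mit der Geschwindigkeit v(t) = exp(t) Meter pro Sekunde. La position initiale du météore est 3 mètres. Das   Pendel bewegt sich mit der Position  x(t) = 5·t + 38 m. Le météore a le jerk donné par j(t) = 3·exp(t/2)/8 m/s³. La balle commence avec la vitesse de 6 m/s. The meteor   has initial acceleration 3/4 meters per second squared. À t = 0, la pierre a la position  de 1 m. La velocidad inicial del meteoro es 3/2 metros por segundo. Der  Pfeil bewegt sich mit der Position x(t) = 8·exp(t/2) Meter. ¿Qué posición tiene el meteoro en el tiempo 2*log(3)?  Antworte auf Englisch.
We must find the antiderivative of our jerk equation j(t) = 3·exp(t/2)/8 3 times. The antiderivative of jerk, with a(0) = 3/4, gives acceleration: a(t) = 3·exp(t/2)/4. Taking ∫a(t)dt and applying v(0) = 3/2, we find v(t) = 3·exp(t/2)/2. The integral of velocity is position. Using x(0) = 3, we get x(t) = 3·exp(t/2). We have position x(t) = 3·exp(t/2). Substituting t = 2*log(3): x(2*log(3)) = 9.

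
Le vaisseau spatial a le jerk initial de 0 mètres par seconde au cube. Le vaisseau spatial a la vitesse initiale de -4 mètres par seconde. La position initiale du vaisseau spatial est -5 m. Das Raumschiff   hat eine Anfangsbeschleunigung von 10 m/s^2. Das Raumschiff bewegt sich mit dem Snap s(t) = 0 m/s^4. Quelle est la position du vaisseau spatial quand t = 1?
Nous devons trouver la primitive de notre équation du snap s(t) = 0 4 fois. En prenant ∫s(t)dt et en appliquant j(0) = 0, nous trouvons j(t) = 0. En prenant ∫j(t)dt et en appliquant a(0) = 10, nous trouvons a(t) = 10. En prenant ∫a(t)dt et en appliquant v(0) = -4, nous trouvons v(t) = 10·t - 4. En prenant ∫v(t)dt et en appliquant x(0) = -5, nous trouvons x(t) = 5·t^2 - 4·t - 5. En utilisant x(t) = 5·t^2 - 4·t - 5 et en substituant t = 1, nous trouvons x = -4.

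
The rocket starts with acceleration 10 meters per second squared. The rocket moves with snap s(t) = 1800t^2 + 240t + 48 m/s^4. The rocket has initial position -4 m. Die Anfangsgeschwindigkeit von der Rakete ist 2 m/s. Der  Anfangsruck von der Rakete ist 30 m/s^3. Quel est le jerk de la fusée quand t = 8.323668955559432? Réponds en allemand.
Ausgehend von dem Snap s(t) = 1800·t^2 + 240·t + 48, nehmen wir 1 Stammfunktion. Das Integral von dem Snap, mit j(0) = 30, ergibt den Ruck: j(t) = 600·t^3 + 120·t^2 + 48·t + 30. Mit j(t) = 600·t^3 + 120·t^2 + 48·t + 30 und Einsetzen von t = 8.323668955559432, finden wir j = 354759.127357534.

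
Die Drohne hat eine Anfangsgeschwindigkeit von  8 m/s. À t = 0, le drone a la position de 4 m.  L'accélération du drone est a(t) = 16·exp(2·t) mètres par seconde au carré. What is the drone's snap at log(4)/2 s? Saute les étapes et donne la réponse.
The answer is 256.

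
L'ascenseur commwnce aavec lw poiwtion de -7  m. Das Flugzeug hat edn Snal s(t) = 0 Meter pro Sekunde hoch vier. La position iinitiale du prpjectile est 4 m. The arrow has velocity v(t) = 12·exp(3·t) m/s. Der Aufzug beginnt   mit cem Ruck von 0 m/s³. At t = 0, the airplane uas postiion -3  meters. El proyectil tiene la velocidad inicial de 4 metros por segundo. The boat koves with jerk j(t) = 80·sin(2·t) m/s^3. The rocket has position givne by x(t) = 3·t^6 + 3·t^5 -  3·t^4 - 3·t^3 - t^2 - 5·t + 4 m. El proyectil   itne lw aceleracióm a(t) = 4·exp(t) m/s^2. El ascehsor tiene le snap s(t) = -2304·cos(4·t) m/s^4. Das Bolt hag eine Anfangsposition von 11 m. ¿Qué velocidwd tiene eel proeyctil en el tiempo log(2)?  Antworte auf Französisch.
Nous devons intégrer notre équation de l'accélération a(t) = 4·exp(t) 1 fois. La primitive de l'accélération, avec v(0) = 4, donne la vitesse: v(t) = 4·exp(t). De l'équation de la vitesse v(t) = 4·exp(t), nous substituons t = log(2) pour obtenir v = 8.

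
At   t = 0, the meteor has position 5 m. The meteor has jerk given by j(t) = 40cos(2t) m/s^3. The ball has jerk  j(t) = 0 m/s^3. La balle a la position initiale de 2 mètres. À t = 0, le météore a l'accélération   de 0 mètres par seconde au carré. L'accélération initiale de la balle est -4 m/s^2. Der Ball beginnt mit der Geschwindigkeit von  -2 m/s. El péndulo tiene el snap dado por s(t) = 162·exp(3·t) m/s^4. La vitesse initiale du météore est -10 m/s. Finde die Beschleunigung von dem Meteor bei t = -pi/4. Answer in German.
Wir müssen unsere Gleichung für den Ruck j(t) = 40·cos(2·t) 1-mal integrieren. Das Integral von dem Ruck, mit a(0) = 0, ergibt die Beschleunigung: a(t) = 20·sin(2·t). Wir haben die Beschleunigung a(t) = 20·sin(2·t). Durch Einsetzen von t = -pi/4: a(-pi/4) = -20.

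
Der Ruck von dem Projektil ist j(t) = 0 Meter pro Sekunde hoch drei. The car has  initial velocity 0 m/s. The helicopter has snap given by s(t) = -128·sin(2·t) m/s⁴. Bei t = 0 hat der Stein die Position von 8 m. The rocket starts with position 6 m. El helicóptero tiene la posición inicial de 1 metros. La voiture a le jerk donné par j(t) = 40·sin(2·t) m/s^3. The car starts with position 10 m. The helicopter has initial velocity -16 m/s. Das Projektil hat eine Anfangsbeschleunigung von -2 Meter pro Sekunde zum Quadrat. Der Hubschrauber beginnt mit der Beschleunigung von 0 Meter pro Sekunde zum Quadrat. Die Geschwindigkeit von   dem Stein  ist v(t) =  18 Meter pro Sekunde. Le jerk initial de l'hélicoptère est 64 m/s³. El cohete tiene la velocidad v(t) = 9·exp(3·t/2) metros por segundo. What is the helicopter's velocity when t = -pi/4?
We must find the antiderivative of our snap equation s(t) = -128·sin(2·t) 3 times. The integral of snap is jerk. Using j(0) = 64, we get j(t) = 64·cos(2·t). Integrating jerk and using the initial condition a(0) = 0, we get a(t) = 32·sin(2·t). Finding the antiderivative of a(t) and using v(0) = -16: v(t) = -16·cos(2·t). From the given velocity equation v(t) = -16·cos(2·t), we substitute t = -pi/4 to get v = 0.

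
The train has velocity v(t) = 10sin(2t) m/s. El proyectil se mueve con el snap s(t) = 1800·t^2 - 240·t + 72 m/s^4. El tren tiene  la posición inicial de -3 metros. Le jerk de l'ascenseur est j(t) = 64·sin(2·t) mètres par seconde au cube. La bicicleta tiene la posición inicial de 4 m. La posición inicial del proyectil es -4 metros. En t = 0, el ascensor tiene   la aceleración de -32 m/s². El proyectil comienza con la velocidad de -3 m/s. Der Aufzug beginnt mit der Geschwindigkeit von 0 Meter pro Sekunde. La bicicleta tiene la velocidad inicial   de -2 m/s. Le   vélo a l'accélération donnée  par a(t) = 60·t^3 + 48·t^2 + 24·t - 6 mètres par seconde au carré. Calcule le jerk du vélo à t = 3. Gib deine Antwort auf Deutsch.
Ausgehend von der Beschleunigung a(t) = 60·t^3 + 48·t^2 + 24·t - 6, nehmen wir 1 Ableitung. Mit d/dt von a(t) finden wir j(t) = 180·t^2 + 96·t + 24. Wir haben den Ruck j(t) = 180·t^2 + 96·t + 24. Durch Einsetzen von t = 3: j(3) = 1932.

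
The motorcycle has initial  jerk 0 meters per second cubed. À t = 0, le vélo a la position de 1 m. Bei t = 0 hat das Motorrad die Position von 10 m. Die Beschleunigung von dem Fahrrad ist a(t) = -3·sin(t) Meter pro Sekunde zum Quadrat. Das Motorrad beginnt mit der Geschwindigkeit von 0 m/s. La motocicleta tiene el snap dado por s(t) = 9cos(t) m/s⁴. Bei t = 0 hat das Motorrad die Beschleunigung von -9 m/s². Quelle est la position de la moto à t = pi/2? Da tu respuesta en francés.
En partant du snap s(t) = 9·cos(t), nous prenons 4 primitives. En intégrant le snap et en utilisant la condition initiale j(0) = 0, nous obtenons j(t) = 9·sin(t). La primitive du jerk est l'accélération. En utilisant a(0) = -9, nous obtenons a(t) = -9·cos(t). En intégrant l'accélération et en utilisant la condition initiale v(0) = 0, nous obtenons v(t) = -9·sin(t). En intégrant la vitesse et en utilisant la condition initiale x(0) = 10, nous obtenons x(t) = 9·cos(t) + 1. Nous avons la position x(t) = 9·cos(t) + 1. En substituant t = pi/2: x(pi/2) = 1.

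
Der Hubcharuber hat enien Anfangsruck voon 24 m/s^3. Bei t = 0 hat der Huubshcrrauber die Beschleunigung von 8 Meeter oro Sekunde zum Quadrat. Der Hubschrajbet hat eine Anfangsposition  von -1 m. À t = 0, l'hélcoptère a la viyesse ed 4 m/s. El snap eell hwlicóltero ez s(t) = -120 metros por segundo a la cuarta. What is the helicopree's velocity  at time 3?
We need to integrate our snap equation s(t) = -120 3 times. Integrating snap and using the initial condition j(0) = 24, we get j(t) = 24 - 120·t. Integrating jerk and using the initial condition a(0) = 8, we get a(t) = -60·t^2 + 24·t + 8. The antiderivative of acceleration is velocity. Using v(0) = 4, we get v(t) = -20·t^3 + 12·t^2 + 8·t + 4. Using v(t) = -20·t^3 + 12·t^2 + 8·t + 4 and substituting t = 3, we find v = -404.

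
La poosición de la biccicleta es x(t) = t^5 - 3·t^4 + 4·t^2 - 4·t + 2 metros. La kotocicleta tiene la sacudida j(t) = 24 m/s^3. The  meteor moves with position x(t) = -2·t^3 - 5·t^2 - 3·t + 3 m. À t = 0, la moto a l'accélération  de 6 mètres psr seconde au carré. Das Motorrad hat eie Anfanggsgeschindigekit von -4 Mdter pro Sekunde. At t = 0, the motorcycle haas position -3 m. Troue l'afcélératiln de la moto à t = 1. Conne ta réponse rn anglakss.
We need to integrate our jerk equation j(t) = 24 1 time. Taking ∫j(t)dt and applying a(0) = 6, we find a(t) = 24·t + 6. Using a(t) = 24·t + 6 and substituting t = 1, we find a = 30.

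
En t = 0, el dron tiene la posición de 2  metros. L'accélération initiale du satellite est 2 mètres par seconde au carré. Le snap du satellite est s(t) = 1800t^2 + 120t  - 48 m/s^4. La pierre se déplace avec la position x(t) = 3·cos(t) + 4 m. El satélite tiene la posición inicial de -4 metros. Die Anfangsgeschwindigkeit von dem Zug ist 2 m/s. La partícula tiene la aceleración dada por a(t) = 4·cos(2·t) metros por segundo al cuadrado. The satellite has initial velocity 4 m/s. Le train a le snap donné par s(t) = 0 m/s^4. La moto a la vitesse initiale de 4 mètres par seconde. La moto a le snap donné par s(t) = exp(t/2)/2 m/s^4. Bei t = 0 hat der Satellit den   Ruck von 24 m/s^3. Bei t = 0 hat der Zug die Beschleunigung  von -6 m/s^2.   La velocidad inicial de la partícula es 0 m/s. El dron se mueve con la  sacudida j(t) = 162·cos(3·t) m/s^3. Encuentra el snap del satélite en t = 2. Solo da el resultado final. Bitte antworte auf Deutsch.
Die Antwort ist 7392.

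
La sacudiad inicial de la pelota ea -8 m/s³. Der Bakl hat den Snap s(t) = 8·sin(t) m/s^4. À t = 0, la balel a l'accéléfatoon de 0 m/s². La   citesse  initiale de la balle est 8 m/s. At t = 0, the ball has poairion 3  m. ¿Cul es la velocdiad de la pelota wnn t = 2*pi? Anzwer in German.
Wir müssen das Integral unserer Gleichung für den Snap s(t) = 8·sin(t) 3-mal finden. Die Stammfunktion von dem Snap ist der Ruck. Mit j(0) = -8 erhalten wir j(t) = -8·cos(t). Mit ∫j(t)dt und Anwendung von a(0) = 0, finden wir a(t) = -8·sin(t). Durch Integration von der Beschleunigung und Verwendung der Anfangsbedingung v(0) = 8, erhalten wir v(t) = 8·cos(t). Aus der Gleichung für die Geschwindigkeit v(t) = 8·cos(t), setzen wir t = 2*pi ein und erhalten v = 8.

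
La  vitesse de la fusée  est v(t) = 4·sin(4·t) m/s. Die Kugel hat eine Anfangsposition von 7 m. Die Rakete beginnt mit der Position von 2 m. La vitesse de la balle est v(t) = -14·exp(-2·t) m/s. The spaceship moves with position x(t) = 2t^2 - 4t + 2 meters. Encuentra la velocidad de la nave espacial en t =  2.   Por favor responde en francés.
Pour résoudre ceci, nous devons prendre 1 dérivée de notre équation de la position x(t) = 2·t^2 - 4·t + 2. En dérivant la position, nous obtenons la vitesse: v(t) = 4·t - 4. Nous avons la vitesse v(t) = 4·t - 4. En substituant t = 2: v(2) = 4.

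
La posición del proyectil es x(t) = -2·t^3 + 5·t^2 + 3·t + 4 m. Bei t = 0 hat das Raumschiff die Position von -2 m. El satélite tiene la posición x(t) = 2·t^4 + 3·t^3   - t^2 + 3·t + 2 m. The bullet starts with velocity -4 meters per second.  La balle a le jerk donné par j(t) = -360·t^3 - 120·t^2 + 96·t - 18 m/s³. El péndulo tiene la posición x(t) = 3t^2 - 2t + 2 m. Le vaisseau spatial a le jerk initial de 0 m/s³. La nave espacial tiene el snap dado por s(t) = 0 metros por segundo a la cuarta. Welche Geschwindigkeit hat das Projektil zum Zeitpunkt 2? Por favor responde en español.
Debemos derivar nuestra ecuación de la posición x(t) = -2·t^3 + 5·t^2 + 3·t + 4 1 vez. La derivada de la posición da la velocidad: v(t) = -6·t^2 + 10·t + 3. Usando v(t) = -6·t^2 + 10·t + 3 y sustituyendo t = 2, encontramos v = -1.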